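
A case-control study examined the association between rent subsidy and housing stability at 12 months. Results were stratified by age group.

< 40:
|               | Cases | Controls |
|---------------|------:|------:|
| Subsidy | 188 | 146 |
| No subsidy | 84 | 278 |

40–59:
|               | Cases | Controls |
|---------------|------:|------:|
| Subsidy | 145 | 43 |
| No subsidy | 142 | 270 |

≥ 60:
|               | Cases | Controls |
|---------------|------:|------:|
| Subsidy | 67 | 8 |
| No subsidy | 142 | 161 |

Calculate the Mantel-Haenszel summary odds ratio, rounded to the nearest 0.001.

5.483

OR_MH = Σ(aᵢdᵢ/nᵢ) / Σ(bᵢcᵢ/nᵢ), where nᵢ is the stratum total.
Stratum 1 (< 40): n = 696; a·d/n = 188·278/696 = 75.0920; b·c/n = 146·84/696 = 17.6207
Stratum 2 (40–59): n = 600; a·d/n = 145·270/600 = 65.2500; b·c/n = 43·142/600 = 10.1767
Stratum 3 (≥ 60): n = 378; a·d/n = 67·161/378 = 28.5370; b·c/n = 8·142/378 = 3.0053
OR_MH = (75.0920 + 65.2500 + 28.5370) / (17.6207 + 10.1767 + 3.0053) = 168.8790 / 30.8026 = 5.48261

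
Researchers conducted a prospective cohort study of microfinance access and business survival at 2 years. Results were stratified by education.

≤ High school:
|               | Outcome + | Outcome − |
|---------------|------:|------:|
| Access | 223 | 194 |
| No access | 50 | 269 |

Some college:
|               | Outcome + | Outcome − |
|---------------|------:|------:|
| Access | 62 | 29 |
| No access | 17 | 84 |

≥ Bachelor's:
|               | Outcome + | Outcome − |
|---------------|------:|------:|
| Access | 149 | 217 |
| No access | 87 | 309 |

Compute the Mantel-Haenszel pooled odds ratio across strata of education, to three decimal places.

4.172

OR_MH = Σ(aᵢdᵢ/nᵢ) / Σ(bᵢcᵢ/nᵢ), where nᵢ is the stratum total.
Stratum 1 (≤ High school): n = 736; a·d/n = 223·269/736 = 81.5041; b·c/n = 194·50/736 = 13.1793
Stratum 2 (Some college): n = 192; a·d/n = 62·84/192 = 27.1250; b·c/n = 29·17/192 = 2.5677
Stratum 3 (≥ Bachelor's): n = 762; a·d/n = 149·309/762 = 60.4213; b·c/n = 217·87/762 = 24.7756
OR_MH = (81.5041 + 27.1250 + 60.4213) / (13.1793 + 2.5677 + 24.7756) = 169.0503 / 40.5226 = 4.17175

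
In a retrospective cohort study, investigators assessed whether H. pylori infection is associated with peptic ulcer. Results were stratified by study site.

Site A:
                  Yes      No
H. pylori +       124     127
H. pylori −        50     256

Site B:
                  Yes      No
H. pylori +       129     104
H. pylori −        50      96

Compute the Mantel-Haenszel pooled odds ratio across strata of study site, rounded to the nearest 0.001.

OR_MH = Σ(aᵢdᵢ/nᵢ) / Σ(bᵢcᵢ/nᵢ), where nᵢ is the stratum total.
Stratum 1 (Site A): n = 557; a·d/n = 124·256/557 = 56.9910; b·c/n = 127·50/557 = 11.4004
Stratum 2 (Site B): n = 379; a·d/n = 129·96/379 = 32.6755; b·c/n = 104·50/379 = 13.7203
OR_MH = (56.9910 + 32.6755) / (11.4004 + 13.7203) = 89.6665 / 25.1207 = 3.56943

3.569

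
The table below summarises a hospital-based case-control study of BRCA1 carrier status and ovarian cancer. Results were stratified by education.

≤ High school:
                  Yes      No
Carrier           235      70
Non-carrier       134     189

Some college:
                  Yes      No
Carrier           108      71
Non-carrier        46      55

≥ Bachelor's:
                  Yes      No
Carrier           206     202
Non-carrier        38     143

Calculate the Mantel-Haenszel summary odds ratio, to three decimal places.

3.582

OR_MH = Σ(aᵢdᵢ/nᵢ) / Σ(bᵢcᵢ/nᵢ), where nᵢ is the stratum total.
Stratum 1 (≤ High school): n = 628; a·d/n = 235·189/628 = 70.7245; b·c/n = 70·134/628 = 14.9363
Stratum 2 (Some college): n = 280; a·d/n = 108·55/280 = 21.2143; b·c/n = 71·46/280 = 11.6643
Stratum 3 (≥ Bachelor's): n = 589; a·d/n = 206·143/589 = 50.0136; b·c/n = 202·38/589 = 13.0323
OR_MH = (70.7245 + 21.2143 + 50.0136) / (14.9363 + 11.6643 + 13.0323) = 141.9524 / 39.6328 = 3.58169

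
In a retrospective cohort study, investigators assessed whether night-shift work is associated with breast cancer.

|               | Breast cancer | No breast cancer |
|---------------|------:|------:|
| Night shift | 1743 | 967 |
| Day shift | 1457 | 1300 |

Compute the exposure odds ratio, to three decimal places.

1.608

Cells: a = 1743, b = 967, c = 1457, d = 1300.
OR = (a·d)/(b·c) = (1743 × 1300) / (967 × 1457) = 2265900 / 1408919 = 1.60825
The odds of breast cancer are about 1.61 times as high in the night shift group.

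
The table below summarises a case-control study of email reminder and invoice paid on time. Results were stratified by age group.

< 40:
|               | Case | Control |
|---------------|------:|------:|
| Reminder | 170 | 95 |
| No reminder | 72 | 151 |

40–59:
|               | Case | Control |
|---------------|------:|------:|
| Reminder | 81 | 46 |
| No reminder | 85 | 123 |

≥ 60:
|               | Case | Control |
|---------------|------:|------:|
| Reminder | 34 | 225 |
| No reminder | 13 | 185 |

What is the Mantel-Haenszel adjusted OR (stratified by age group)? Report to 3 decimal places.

OR_MH = Σ(aᵢdᵢ/nᵢ) / Σ(bᵢcᵢ/nᵢ), where nᵢ is the stratum total.
Stratum 1 (< 40): n = 488; a·d/n = 170·151/488 = 52.6025; b·c/n = 95·72/488 = 14.0164
Stratum 2 (40–59): n = 335; a·d/n = 81·123/335 = 29.7403; b·c/n = 46·85/335 = 11.6716
Stratum 3 (≥ 60): n = 457; a·d/n = 34·185/457 = 13.7637; b·c/n = 225·13/457 = 6.4004
OR_MH = (52.6025 + 29.7403 + 13.7637) / (14.0164 + 11.6716 + 6.4004) = 96.1064 / 32.0885 = 2.99505

2.995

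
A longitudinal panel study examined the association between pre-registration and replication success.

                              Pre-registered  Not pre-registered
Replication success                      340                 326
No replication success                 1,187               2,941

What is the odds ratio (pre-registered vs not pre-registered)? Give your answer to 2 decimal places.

2.58

Reading the table with exposure as columns: a = 340 (Pre-registered, case), b = 1187 (Pre-registered, non-case), c = 326 (Not pre-registered, case), d = 2941.
OR = (a·d)/(b·c) = (340 × 2941) / (1187 × 326) = 999940 / 386962 = 2.58408
The odds of replication success are about 2.58 times as high in the pre-registered group.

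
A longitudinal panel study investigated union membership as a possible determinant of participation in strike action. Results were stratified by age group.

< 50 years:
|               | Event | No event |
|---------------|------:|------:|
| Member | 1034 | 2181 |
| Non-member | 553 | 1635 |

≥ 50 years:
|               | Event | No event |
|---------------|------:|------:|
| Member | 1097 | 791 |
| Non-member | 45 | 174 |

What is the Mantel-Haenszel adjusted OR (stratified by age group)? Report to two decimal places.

1.68

OR_MH = Σ(aᵢdᵢ/nᵢ) / Σ(bᵢcᵢ/nᵢ), where nᵢ is the stratum total.
Stratum 1 (< 50 years): n = 5403; a·d/n = 1034·1635/5403 = 312.8984; b·c/n = 2181·553/5403 = 223.2265
Stratum 2 (≥ 50 years): n = 2107; a·d/n = 1097·174/2107 = 90.5923; b·c/n = 791·45/2107 = 16.8937
OR_MH = (312.8984 + 90.5923) / (223.2265 + 16.8937) = 403.4907 / 240.1202 = 1.68037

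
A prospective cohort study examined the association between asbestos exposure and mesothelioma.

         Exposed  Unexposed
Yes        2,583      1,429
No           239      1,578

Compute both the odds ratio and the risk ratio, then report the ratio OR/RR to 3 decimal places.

6.196

Reading the table with exposure as columns: a = 2583 (Exposed, case), b = 239 (Exposed, non-case), c = 1429 (Unexposed, case), d = 1578.
OR = (2583·1578)/(239·1429) = 4075974/341531 = 11.93442
Risk in exposed = 2583/2822 = 0.91531; risk in unexposed = 1429/3007 = 0.47522; RR = 1.92605
OR/RR = 11.93442 / 1.92605 = 6.19630
The outcome is not rare, so the OR lies further from 1 than the RR.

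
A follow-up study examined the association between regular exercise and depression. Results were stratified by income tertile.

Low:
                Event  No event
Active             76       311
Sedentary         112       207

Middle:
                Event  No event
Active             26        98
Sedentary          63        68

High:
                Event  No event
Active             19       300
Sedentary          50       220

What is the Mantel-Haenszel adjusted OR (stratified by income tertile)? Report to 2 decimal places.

OR_MH = Σ(aᵢdᵢ/nᵢ) / Σ(bᵢcᵢ/nᵢ), where nᵢ is the stratum total.
Stratum 1 (Low): n = 706; a·d/n = 76·207/706 = 22.2833; b·c/n = 311·112/706 = 49.3371
Stratum 2 (Middle): n = 255; a·d/n = 26·68/255 = 6.9333; b·c/n = 98·63/255 = 24.2118
Stratum 3 (High): n = 589; a·d/n = 19·220/589 = 7.0968; b·c/n = 300·50/589 = 25.4669
OR_MH = (22.2833 + 6.9333 + 7.0968) / (49.3371 + 24.2118 + 25.4669) = 36.3134 / 99.0158 = 0.36674

0.37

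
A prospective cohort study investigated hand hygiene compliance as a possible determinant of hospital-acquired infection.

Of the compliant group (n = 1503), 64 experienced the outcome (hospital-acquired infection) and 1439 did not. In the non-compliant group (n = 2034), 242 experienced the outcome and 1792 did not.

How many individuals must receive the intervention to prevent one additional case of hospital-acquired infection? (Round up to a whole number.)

Risk in treated group = 64/1503 = 0.04258; risk in control = 242/2034 = 0.11898.
Absolute risk reduction = 0.11898 − 0.04258 = 0.07640
NNT = 1 / ARR = 1 / 0.07640 = 13.090 → round up → 14

14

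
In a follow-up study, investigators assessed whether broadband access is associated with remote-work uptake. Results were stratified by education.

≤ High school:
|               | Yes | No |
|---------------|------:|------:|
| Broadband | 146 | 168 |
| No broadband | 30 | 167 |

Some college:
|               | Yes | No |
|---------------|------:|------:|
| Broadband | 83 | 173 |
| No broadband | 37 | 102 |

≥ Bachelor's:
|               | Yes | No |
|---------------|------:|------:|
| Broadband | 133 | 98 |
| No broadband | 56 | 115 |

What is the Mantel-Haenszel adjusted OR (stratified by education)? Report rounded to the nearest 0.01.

2.70

OR_MH = Σ(aᵢdᵢ/nᵢ) / Σ(bᵢcᵢ/nᵢ), where nᵢ is the stratum total.
Stratum 1 (≤ High school): n = 511; a·d/n = 146·167/511 = 47.7143; b·c/n = 168·30/511 = 9.8630
Stratum 2 (Some college): n = 395; a·d/n = 83·102/395 = 21.4329; b·c/n = 173·37/395 = 16.2051
Stratum 3 (≥ Bachelor's): n = 402; a·d/n = 133·115/402 = 38.0473; b·c/n = 98·56/402 = 13.6517
OR_MH = (47.7143 + 21.4329 + 38.0473) / (9.8630 + 16.2051 + 13.6517) = 107.1945 / 39.7198 = 2.69877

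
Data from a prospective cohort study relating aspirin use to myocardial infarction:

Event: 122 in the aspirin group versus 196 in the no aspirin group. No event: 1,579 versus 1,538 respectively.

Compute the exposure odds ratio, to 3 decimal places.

From the description: a = 122, b = 1579, c = 196, d = 1538.
OR = (a·d)/(b·c) = (122 × 1538) / (1579 × 196) = 187636 / 309484 = 0.60629
Exposure is associated with lower odds of myocardial infarction (OR = 0.61 < 1).

0.606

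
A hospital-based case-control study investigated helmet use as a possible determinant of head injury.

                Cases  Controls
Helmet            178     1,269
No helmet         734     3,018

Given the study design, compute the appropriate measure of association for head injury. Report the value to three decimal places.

Cells: a = 178, b = 1269, c = 734, d = 3018.
This is a hospital-based case-control study: participants were sampled on outcome status, so risks in the source population cannot be estimated directly — relative risk is not valid here. The odds ratio is the appropriate measure.
OR = (a·d)/(b·c) = (178 × 3018) / (1269 × 734) = 537204 / 931446 = 0.57674

0.577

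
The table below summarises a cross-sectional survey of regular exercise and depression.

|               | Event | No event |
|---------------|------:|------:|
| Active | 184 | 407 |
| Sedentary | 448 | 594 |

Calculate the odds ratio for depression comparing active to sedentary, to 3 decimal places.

Cells: a = 184, b = 407, c = 448, d = 594.
OR = (a·d)/(b·c) = (184 × 594) / (407 × 448) = 109296 / 182336 = 0.59942
Exposure is associated with lower odds of depression (OR = 0.60 < 1).

0.599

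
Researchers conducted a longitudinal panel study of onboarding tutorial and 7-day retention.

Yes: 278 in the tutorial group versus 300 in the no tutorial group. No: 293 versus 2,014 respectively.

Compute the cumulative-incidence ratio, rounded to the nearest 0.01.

From the description: a = 278, b = 293, c = 300, d = 2014.
Risk in exposed = 278/571 = 0.48687; risk in unexposed = 300/2314 = 0.12965.
RR = 0.48687 / 0.12965 = 3.75535
The risk among the exposed is 3.76 times that among the unexposed.

3.76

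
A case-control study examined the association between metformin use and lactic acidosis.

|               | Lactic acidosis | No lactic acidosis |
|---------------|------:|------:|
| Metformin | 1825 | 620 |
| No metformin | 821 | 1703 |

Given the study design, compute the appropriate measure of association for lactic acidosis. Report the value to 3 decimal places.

6.106

Cells: a = 1825, b = 620, c = 821, d = 1703.
This is a case-control study: participants were sampled on outcome status, so risks in the source population cannot be estimated directly — relative risk is not valid here. The odds ratio is the appropriate measure.
OR = (a·d)/(b·c) = (1825 × 1703) / (620 × 821) = 3107975 / 509020 = 6.10580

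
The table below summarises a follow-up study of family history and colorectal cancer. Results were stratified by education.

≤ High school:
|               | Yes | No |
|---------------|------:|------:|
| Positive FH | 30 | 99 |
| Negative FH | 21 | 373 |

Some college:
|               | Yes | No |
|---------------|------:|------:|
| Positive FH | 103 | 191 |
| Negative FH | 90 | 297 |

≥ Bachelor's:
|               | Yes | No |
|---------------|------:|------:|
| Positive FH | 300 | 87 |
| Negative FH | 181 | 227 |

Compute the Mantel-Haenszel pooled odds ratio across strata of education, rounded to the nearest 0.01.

3.10

OR_MH = Σ(aᵢdᵢ/nᵢ) / Σ(bᵢcᵢ/nᵢ), where nᵢ is the stratum total.
Stratum 1 (≤ High school): n = 523; a·d/n = 30·373/523 = 21.3958; b·c/n = 99·21/523 = 3.9751
Stratum 2 (Some college): n = 681; a·d/n = 103·297/681 = 44.9207; b·c/n = 191·90/681 = 25.2423
Stratum 3 (≥ Bachelor's): n = 795; a·d/n = 300·227/795 = 85.6604; b·c/n = 87·181/795 = 19.8075
OR_MH = (21.3958 + 44.9207 + 85.6604) / (3.9751 + 25.2423 + 19.8075) = 151.9769 / 49.0250 = 3.09999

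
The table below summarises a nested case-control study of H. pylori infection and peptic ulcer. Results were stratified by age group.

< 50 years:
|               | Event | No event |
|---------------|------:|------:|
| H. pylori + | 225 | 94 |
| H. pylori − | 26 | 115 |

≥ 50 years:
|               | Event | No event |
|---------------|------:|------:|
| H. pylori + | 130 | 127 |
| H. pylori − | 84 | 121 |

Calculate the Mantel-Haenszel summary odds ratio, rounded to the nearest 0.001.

OR_MH = Σ(aᵢdᵢ/nᵢ) / Σ(bᵢcᵢ/nᵢ), where nᵢ is the stratum total.
Stratum 1 (< 50 years): n = 460; a·d/n = 225·115/460 = 56.2500; b·c/n = 94·26/460 = 5.3130
Stratum 2 (≥ 50 years): n = 462; a·d/n = 130·121/462 = 34.0476; b·c/n = 127·84/462 = 23.0909
OR_MH = (56.2500 + 34.0476) / (5.3130 + 23.0909) = 90.2976 / 28.4040 = 3.17905

3.179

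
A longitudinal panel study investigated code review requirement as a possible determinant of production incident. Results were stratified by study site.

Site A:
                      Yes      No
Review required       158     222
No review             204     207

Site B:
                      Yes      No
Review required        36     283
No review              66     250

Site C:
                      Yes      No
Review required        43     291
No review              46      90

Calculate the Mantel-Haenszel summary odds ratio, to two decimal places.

0.55

OR_MH = Σ(aᵢdᵢ/nᵢ) / Σ(bᵢcᵢ/nᵢ), where nᵢ is the stratum total.
Stratum 1 (Site A): n = 791; a·d/n = 158·207/791 = 41.3477; b·c/n = 222·204/791 = 57.2541
Stratum 2 (Site B): n = 635; a·d/n = 36·250/635 = 14.1732; b·c/n = 283·66/635 = 29.4142
Stratum 3 (Site C): n = 470; a·d/n = 43·90/470 = 8.2340; b·c/n = 291·46/470 = 28.4809
OR_MH = (41.3477 + 14.1732 + 8.2340) / (57.2541 + 29.4142 + 28.4809) = 63.7549 / 115.1491 = 0.55367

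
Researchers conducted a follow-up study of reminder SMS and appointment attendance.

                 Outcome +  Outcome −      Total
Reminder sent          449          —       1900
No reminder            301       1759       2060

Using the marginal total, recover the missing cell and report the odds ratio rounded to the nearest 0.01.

The missing cell is in the exposed row: 1900 − 449 = 1451.
So a = 449, b = 1451, c = 301, d = 1759.
OR = (a·d)/(b·c) = (449 × 1759) / (1451 × 301) = 789791 / 436751 = 1.80833

1.81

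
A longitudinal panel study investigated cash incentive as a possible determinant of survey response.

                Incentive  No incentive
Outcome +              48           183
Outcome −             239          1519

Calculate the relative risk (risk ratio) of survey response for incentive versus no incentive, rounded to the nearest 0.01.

1.56

Reading the table with exposure as columns: a = 48 (Incentive, case), b = 239 (Incentive, non-case), c = 183 (No incentive, case), d = 1519.
Risk in exposed = 48/287 = 0.16725; risk in unexposed = 183/1702 = 0.10752.
RR = 0.16725 / 0.10752 = 1.55549
The risk among the exposed is 1.56 times that among the unexposed.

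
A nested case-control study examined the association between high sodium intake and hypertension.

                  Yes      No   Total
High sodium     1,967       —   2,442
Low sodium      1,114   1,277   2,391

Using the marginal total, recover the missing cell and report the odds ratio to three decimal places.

4.747

The missing cell is in the exposed row: 2442 − 1967 = 475.
So a = 1967, b = 475, c = 1114, d = 1277.
OR = (a·d)/(b·c) = (1967 × 1277) / (475 × 1114) = 2511859 / 529150 = 4.74697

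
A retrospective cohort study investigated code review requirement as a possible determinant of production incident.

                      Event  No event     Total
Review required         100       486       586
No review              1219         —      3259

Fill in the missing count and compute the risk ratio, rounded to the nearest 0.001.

0.456

The missing cell is in the unexposed row: 3259 − 1219 = 2040.
So a = 100, b = 486, c = 1219, d = 2040.
RR = [a/(a+b)] / [c/(c+d)] = (100/586) / (1219/3259) = 0.17065/0.37404 = 0.45623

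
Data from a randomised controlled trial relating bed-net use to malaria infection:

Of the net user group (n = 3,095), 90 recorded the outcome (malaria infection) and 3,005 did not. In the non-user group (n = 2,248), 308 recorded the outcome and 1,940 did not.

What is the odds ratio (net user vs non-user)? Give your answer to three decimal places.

0.189

From the description: a = 90, b = 3005, c = 308, d = 1940.
OR = (a·d)/(b·c) = (90 × 1940) / (3005 × 308) = 174600 / 925540 = 0.18865
Exposure is associated with lower odds of malaria infection (OR = 0.19 < 1).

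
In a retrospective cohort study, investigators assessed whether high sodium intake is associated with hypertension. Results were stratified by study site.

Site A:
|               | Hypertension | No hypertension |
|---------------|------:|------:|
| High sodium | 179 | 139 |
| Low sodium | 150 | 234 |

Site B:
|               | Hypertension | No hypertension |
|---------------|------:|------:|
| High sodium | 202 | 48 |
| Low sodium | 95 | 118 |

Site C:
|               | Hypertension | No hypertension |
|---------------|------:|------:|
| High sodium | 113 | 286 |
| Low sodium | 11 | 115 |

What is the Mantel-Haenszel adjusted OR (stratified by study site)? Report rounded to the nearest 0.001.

OR_MH = Σ(aᵢdᵢ/nᵢ) / Σ(bᵢcᵢ/nᵢ), where nᵢ is the stratum total.
Stratum 1 (Site A): n = 702; a·d/n = 179·234/702 = 59.6667; b·c/n = 139·150/702 = 29.7009
Stratum 2 (Site B): n = 463; a·d/n = 202·118/463 = 51.4816; b·c/n = 48·95/463 = 9.8488
Stratum 3 (Site C): n = 525; a·d/n = 113·115/525 = 24.7524; b·c/n = 286·11/525 = 5.9924
OR_MH = (59.6667 + 51.4816 + 24.7524) / (29.7009 + 9.8488 + 5.9924) = 135.9007 / 45.5420 = 2.98407

2.984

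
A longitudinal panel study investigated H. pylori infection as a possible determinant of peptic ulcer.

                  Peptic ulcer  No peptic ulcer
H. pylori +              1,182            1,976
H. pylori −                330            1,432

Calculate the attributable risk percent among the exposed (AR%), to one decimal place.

Cells: a = 1182, b = 1976, c = 330, d = 1432.
Risk in exposed = 1182/3158 = 0.37429; risk in unexposed = 330/1762 = 0.18729.
RR = 0.37429/0.18729 = 1.99847
AR% = (RR − 1)/RR × 100 = (1.99847 − 1)/1.99847 × 100 = 49.9617%

50.0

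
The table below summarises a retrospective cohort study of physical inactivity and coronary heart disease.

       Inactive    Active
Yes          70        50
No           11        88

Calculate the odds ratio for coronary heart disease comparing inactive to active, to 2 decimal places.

Reading the table with exposure as columns: a = 70 (Inactive, case), b = 11 (Inactive, non-case), c = 50 (Active, case), d = 88.
OR = (a·d)/(b·c) = (70 × 88) / (11 × 50) = 6160 / 550 = 11.20000
The odds of coronary heart disease are about 11.20 times as high in the inactive group.

11.20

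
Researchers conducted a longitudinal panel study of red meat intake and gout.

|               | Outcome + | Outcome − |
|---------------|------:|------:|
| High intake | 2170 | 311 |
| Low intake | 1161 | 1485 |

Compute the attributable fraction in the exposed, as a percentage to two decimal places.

49.83

Cells: a = 2170, b = 311, c = 1161, d = 1485.
Risk in exposed = 2170/2481 = 0.87465; risk in unexposed = 1161/2646 = 0.43878.
RR = 0.87465/0.43878 = 1.99338
AR% = (RR − 1)/RR × 100 = (1.99338 − 1)/1.99338 × 100 = 49.8340%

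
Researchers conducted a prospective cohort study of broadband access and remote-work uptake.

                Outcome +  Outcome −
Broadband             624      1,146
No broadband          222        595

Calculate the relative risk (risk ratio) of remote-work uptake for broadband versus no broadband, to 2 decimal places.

Cells: a = 624, b = 1146, c = 222, d = 595.
Risk in exposed = 624/1770 = 0.35254; risk in unexposed = 222/817 = 0.27173.
RR = 0.35254 / 0.27173 = 1.29742
The risk among the exposed is 1.30 times that among the unexposed.

1.30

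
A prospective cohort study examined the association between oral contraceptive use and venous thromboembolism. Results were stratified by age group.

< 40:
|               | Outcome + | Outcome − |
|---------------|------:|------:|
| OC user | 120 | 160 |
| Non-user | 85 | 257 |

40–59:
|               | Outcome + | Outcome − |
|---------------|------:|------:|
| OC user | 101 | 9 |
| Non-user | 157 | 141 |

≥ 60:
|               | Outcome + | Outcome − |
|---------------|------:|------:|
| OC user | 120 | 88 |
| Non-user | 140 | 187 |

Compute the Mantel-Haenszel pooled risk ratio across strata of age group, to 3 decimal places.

1.578

RR_MH = Σ(aᵢ·n₀ᵢ/nᵢ) / Σ(cᵢ·n₁ᵢ/nᵢ), with n₁ᵢ = aᵢ+bᵢ (exposed), n₀ᵢ = cᵢ+dᵢ (unexposed), nᵢ = n₁ᵢ+n₀ᵢ.
Stratum 1 (< 40): n₁ = 280, n₀ = 342, n = 622; a·n₀/n = 120·342/622 = 65.9807; c·n₁/n = 85·280/622 = 38.2637
Stratum 2 (40–59): n₁ = 110, n₀ = 298, n = 408; a·n₀/n = 101·298/408 = 73.7696; c·n₁/n = 157·110/408 = 42.3284
Stratum 3 (≥ 60): n₁ = 208, n₀ = 327, n = 535; a·n₀/n = 120·327/535 = 73.3458; c·n₁/n = 140·208/535 = 54.4299
RR_MH = (65.9807 + 73.7696 + 73.3458) / (38.2637 + 42.3284 + 54.4299) = 213.0961 / 135.0220 = 1.57823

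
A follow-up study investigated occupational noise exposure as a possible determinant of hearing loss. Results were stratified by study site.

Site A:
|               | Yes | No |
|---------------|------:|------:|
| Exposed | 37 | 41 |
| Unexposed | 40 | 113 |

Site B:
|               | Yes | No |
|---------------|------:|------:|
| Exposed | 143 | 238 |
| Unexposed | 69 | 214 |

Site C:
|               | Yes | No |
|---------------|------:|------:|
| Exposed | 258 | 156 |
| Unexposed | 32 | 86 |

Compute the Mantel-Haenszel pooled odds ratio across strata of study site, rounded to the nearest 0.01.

2.57

OR_MH = Σ(aᵢdᵢ/nᵢ) / Σ(bᵢcᵢ/nᵢ), where nᵢ is the stratum total.
Stratum 1 (Site A): n = 231; a·d/n = 37·113/231 = 18.0996; b·c/n = 41·40/231 = 7.0996
Stratum 2 (Site B): n = 664; a·d/n = 143·214/664 = 46.0873; b·c/n = 238·69/664 = 24.7319
Stratum 3 (Site C): n = 532; a·d/n = 258·86/532 = 41.7068; b·c/n = 156·32/532 = 9.3835
OR_MH = (18.0996 + 46.0873 + 41.7068) / (7.0996 + 24.7319 + 9.3835) = 105.8937 / 41.2150 = 2.56930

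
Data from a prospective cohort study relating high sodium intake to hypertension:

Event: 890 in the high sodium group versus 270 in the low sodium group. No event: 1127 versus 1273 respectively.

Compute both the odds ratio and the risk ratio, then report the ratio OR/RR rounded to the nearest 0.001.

1.477

From the description: a = 890, b = 1127, c = 270, d = 1273.
OR = (890·1273)/(1127·270) = 1132970/304290 = 3.72332
Risk in exposed = 890/2017 = 0.44125; risk in unexposed = 270/1543 = 0.17498; RR = 2.52166
OR/RR = 3.72332 / 2.52166 = 1.47654
The outcome is not rare, so the OR lies further from 1 than the RR.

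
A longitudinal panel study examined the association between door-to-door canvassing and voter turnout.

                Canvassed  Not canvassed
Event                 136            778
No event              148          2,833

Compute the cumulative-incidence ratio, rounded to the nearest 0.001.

2.223

Reading the table with exposure as columns: a = 136 (Canvassed, case), b = 148 (Canvassed, non-case), c = 778 (Not canvassed, case), d = 2833.
Risk in exposed = 136/284 = 0.47887; risk in unexposed = 778/3611 = 0.21545.
RR = 0.47887 / 0.21545 = 2.22264
The risk among the exposed is 2.22 times that among the unexposed.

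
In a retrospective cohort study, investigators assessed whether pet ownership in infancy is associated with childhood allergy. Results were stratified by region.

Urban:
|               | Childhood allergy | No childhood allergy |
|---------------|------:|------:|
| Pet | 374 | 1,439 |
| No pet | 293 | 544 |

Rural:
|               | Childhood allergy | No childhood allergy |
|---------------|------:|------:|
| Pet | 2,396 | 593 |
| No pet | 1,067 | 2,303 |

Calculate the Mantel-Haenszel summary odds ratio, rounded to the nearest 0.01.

OR_MH = Σ(aᵢdᵢ/nᵢ) / Σ(bᵢcᵢ/nᵢ), where nᵢ is the stratum total.
Stratum 1 (Urban): n = 2650; a·d/n = 374·544/2650 = 76.7758; b·c/n = 1439·293/2650 = 159.1045
Stratum 2 (Rural): n = 6359; a·d/n = 2396·2303/6359 = 867.7446; b·c/n = 593·1067/6359 = 99.5017
OR_MH = (76.7758 + 867.7446) / (159.1045 + 99.5017) = 944.5205 / 258.6062 = 3.65235

3.65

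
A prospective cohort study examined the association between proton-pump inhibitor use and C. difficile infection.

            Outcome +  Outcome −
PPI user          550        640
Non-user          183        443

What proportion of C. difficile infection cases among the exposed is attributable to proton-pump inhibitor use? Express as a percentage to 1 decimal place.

36.7

Cells: a = 550, b = 640, c = 183, d = 443.
Risk in exposed = 550/1190 = 0.46218; risk in unexposed = 183/626 = 0.29233.
RR = 0.46218/0.29233 = 1.58103
AR% = (RR − 1)/RR × 100 = (1.58103 − 1)/1.58103 × 100 = 36.7499%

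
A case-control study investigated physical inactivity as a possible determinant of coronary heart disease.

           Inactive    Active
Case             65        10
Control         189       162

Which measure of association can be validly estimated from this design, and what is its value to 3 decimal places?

Reading the table with exposure as columns: a = 65 (Inactive, case), b = 189 (Inactive, non-case), c = 10 (Active, case), d = 162.
This is a case-control study: participants were sampled on outcome status, so risks in the source population cannot be estimated directly — relative risk is not valid here. The odds ratio is the appropriate measure.
OR = (a·d)/(b·c) = (65 × 162) / (189 × 10) = 10530 / 1890 = 5.57143

5.571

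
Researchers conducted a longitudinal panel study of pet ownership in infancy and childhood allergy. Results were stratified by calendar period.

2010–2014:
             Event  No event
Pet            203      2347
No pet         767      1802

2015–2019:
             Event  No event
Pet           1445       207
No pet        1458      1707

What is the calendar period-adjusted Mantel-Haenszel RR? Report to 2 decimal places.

1.19

RR_MH = Σ(aᵢ·n₀ᵢ/nᵢ) / Σ(cᵢ·n₁ᵢ/nᵢ), with n₁ᵢ = aᵢ+bᵢ (exposed), n₀ᵢ = cᵢ+dᵢ (unexposed), nᵢ = n₁ᵢ+n₀ᵢ.
Stratum 1 (2010–2014): n₁ = 2550, n₀ = 2569, n = 5119; a·n₀/n = 203·2569/5119 = 101.8767; c·n₁/n = 767·2550/5119 = 382.0766
Stratum 2 (2015–2019): n₁ = 1652, n₀ = 3165, n = 4817; a·n₀/n = 1445·3165/4817 = 949.4343; c·n₁/n = 1458·1652/4817 = 500.0241
RR_MH = (101.8767 + 949.4343) / (382.0766 + 500.0241) = 1051.3110 / 882.1007 = 1.19183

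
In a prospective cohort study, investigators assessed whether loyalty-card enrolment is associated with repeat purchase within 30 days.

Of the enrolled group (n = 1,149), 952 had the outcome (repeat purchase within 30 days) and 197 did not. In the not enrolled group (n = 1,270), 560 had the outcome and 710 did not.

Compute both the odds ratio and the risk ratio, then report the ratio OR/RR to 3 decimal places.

From the description: a = 952, b = 197, c = 560, d = 710.
OR = (952·710)/(197·560) = 675920/110320 = 6.12690
Risk in exposed = 952/1149 = 0.82855; risk in unexposed = 560/1270 = 0.44094; RR = 1.87903
OR/RR = 6.12690 / 1.87903 = 3.26068
The outcome is not rare, so the OR lies further from 1 than the RR.

3.261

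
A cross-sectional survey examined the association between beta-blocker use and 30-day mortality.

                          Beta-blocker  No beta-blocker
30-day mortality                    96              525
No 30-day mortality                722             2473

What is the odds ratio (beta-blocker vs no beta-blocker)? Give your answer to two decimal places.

Reading the table with exposure as columns: a = 96 (Beta-blocker, case), b = 722 (Beta-blocker, non-case), c = 525 (No beta-blocker, case), d = 2473.
OR = (a·d)/(b·c) = (96 × 2473) / (722 × 525) = 237408 / 379050 = 0.62632
Exposure is associated with lower odds of 30-day mortality (OR = 0.63 < 1).

0.63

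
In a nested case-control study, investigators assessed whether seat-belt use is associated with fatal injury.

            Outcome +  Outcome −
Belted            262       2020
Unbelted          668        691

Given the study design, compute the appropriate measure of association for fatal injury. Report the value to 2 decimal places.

Cells: a = 262, b = 2020, c = 668, d = 691.
This is a nested case-control study: participants were sampled on outcome status, so risks in the source population cannot be estimated directly — relative risk is not valid here. The odds ratio is the appropriate measure.
OR = (a·d)/(b·c) = (262 × 691) / (2020 × 668) = 181042 / 1349360 = 0.13417

0.13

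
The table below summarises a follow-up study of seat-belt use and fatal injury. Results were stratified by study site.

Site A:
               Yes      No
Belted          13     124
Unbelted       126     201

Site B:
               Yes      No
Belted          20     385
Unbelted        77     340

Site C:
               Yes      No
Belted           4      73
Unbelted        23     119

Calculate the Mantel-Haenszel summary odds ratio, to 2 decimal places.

OR_MH = Σ(aᵢdᵢ/nᵢ) / Σ(bᵢcᵢ/nᵢ), where nᵢ is the stratum total.
Stratum 1 (Site A): n = 464; a·d/n = 13·201/464 = 5.6315; b·c/n = 124·126/464 = 33.6724
Stratum 2 (Site B): n = 822; a·d/n = 20·340/822 = 8.2725; b·c/n = 385·77/822 = 36.0645
Stratum 3 (Site C): n = 219; a·d/n = 4·119/219 = 2.1735; b·c/n = 73·23/219 = 7.6667
OR_MH = (5.6315 + 8.2725 + 2.1735) / (33.6724 + 36.0645 + 7.6667) = 16.0775 / 77.4036 = 0.20771

0.21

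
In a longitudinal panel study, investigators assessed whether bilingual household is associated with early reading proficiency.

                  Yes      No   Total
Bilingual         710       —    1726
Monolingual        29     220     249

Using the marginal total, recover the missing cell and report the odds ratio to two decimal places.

5.30

The missing cell is in the exposed row: 1726 − 710 = 1016.
So a = 710, b = 1016, c = 29, d = 220.
OR = (a·d)/(b·c) = (710 × 220) / (1016 × 29) = 156200 / 29464 = 5.30138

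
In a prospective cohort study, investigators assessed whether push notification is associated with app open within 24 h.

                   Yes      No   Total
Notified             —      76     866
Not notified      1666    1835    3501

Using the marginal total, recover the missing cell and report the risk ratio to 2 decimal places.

The missing cell is in the exposed row: 866 − 76 = 790.
So a = 790, b = 76, c = 1666, d = 1835.
RR = [a/(a+b)] / [c/(c+d)] = (790/866) / (1666/3501) = 0.91224/0.47586 = 1.91702

1.92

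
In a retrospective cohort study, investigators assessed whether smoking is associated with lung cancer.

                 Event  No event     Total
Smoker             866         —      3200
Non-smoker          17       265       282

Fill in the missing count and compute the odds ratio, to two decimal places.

5.78

The missing cell is in the exposed row: 3200 − 866 = 2334.
So a = 866, b = 2334, c = 17, d = 265.
OR = (a·d)/(b·c) = (866 × 265) / (2334 × 17) = 229490 / 39678 = 5.78381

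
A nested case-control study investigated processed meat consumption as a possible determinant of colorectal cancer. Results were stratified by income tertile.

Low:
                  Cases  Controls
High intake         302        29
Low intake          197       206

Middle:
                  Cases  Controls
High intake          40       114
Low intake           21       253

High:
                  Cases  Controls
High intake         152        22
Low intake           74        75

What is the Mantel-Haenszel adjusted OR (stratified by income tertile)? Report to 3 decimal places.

7.802

OR_MH = Σ(aᵢdᵢ/nᵢ) / Σ(bᵢcᵢ/nᵢ), where nᵢ is the stratum total.
Stratum 1 (Low): n = 734; a·d/n = 302·206/734 = 84.7575; b·c/n = 29·197/734 = 7.7834
Stratum 2 (Middle): n = 428; a·d/n = 40·253/428 = 23.6449; b·c/n = 114·21/428 = 5.5935
Stratum 3 (High): n = 323; a·d/n = 152·75/323 = 35.2941; b·c/n = 22·74/323 = 5.0402
OR_MH = (84.7575 + 23.6449 + 35.2941) / (7.7834 + 5.5935 + 5.0402) = 143.6965 / 18.4171 = 7.80235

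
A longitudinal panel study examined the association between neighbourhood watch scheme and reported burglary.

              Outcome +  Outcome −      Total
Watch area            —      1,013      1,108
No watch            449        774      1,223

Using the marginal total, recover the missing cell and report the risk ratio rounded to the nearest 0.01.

0.23

The missing cell is in the exposed row: 1108 − 1013 = 95.
So a = 95, b = 1013, c = 449, d = 774.
RR = [a/(a+b)] / [c/(c+d)] = (95/1108) / (449/1223) = 0.08574/0.36713 = 0.23354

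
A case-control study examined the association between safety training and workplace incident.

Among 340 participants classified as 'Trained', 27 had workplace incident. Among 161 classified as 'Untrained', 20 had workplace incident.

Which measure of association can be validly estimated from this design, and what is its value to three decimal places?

0.608

From the description: a = 27, b = 313, c = 20, d = 141.
This is a case-control study: participants were sampled on outcome status, so risks in the source population cannot be estimated directly — relative risk is not valid here. The odds ratio is the appropriate measure.
OR = (a·d)/(b·c) = (27 × 141) / (313 × 20) = 3807 / 6260 = 0.60815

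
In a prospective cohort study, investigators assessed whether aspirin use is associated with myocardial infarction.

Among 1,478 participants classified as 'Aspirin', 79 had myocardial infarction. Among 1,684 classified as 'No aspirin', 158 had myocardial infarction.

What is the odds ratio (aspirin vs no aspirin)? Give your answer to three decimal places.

From the description: a = 79, b = 1399, c = 158, d = 1526.
OR = (a·d)/(b·c) = (79 × 1526) / (1399 × 158) = 120554 / 221042 = 0.54539
Exposure is associated with lower odds of myocardial infarction (OR = 0.55 < 1).

0.545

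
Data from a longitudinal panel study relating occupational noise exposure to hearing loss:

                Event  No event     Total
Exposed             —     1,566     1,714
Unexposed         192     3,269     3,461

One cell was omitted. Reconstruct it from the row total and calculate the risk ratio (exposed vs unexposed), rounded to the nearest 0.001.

1.557

The missing cell is in the exposed row: 1714 − 1566 = 148.
So a = 148, b = 1566, c = 192, d = 3269.
RR = [a/(a+b)] / [c/(c+d)] = (148/1714) / (192/3461) = 0.08635/0.05548 = 1.55651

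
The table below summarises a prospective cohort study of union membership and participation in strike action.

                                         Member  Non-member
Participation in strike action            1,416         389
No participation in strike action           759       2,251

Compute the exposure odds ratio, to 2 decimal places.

Reading the table with exposure as columns: a = 1416 (Member, case), b = 759 (Member, non-case), c = 389 (Non-member, case), d = 2251.
OR = (a·d)/(b·c) = (1416 × 2251) / (759 × 389) = 3187416 / 295251 = 10.79561
The odds of participation in strike action are about 10.80 times as high in the member group.

10.80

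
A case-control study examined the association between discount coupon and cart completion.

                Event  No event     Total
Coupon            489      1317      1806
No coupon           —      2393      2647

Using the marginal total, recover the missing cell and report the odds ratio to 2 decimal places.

The missing cell is in the unexposed row: 2647 − 2393 = 254.
So a = 489, b = 1317, c = 254, d = 2393.
OR = (a·d)/(b·c) = (489 × 2393) / (1317 × 254) = 1170177 / 334518 = 3.49810

3.50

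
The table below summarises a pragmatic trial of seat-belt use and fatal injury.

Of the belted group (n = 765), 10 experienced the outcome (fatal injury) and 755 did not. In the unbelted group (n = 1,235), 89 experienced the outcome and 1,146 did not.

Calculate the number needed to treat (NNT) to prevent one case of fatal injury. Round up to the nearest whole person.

Risk in treated group = 10/765 = 0.01307; risk in control = 89/1235 = 0.07206.
Absolute risk reduction = 0.07206 − 0.01307 = 0.05899
NNT = 1 / ARR = 1 / 0.05899 = 16.951 → round up → 17

17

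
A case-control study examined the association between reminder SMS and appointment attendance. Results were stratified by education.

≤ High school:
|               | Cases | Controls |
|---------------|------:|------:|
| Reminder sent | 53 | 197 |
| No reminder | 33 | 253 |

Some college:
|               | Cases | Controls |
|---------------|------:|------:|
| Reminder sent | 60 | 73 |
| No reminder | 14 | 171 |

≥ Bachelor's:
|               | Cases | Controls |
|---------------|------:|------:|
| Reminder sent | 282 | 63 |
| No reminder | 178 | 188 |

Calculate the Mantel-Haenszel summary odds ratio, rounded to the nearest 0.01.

4.24

OR_MH = Σ(aᵢdᵢ/nᵢ) / Σ(bᵢcᵢ/nᵢ), where nᵢ is the stratum total.
Stratum 1 (≤ High school): n = 536; a·d/n = 53·253/536 = 25.0168; b·c/n = 197·33/536 = 12.1287
Stratum 2 (Some college): n = 318; a·d/n = 60·171/318 = 32.2642; b·c/n = 73·14/318 = 3.2138
Stratum 3 (≥ Bachelor's): n = 711; a·d/n = 282·188/711 = 74.5654; b·c/n = 63·178/711 = 15.7722
OR_MH = (25.0168 + 32.2642 + 74.5654) / (12.1287 + 3.2138 + 15.7722) = 131.8463 / 31.1147 = 4.23743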